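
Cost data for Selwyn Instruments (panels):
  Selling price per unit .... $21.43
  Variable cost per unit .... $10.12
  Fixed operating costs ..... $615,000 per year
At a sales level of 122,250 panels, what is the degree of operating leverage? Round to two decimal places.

1.80

Total contribution margin = 122,250 × $11.31 = $1,382,647.50.
Operating income = contribution − fixed costs = $1,382,647.50 − $615,000 = $767,647.50.
So DOL = total CM / EBIT = $1,382,647.50 / $767,647.50 = 1.8011.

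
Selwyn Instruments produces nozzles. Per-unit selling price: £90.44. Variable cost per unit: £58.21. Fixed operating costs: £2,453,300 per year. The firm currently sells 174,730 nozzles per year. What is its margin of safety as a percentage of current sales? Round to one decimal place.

Unit CM = price − variable cost = £90.44 − £58.21 = £32.23. Break-even units = £2,453,300 ÷ £32.23 = 76,118.52; break-even revenue = 76,118.52 × £90.44 = £6,884,159.23.
Current sales = 174,730 × £90.44 = £15,802,581.20.
Margin of safety = (£15,802,581.20 − £6,884,159.23) ÷ £15,802,581.20 = 56.4%.

56.4%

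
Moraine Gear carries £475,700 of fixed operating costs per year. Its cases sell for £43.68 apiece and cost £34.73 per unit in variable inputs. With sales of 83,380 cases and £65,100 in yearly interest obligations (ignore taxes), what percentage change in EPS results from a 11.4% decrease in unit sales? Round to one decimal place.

-41.4%

At 83,380 units, contribution = 83,380 × £8.95 = £746,251.00.
Subtracting fixed costs: EBIT = £746,251.00 − £475,700 = £270,551.00.
After interest of £65,100.00, pre-tax earnings = £205,451.00.
Degree of combined leverage = contribution ÷ (EBIT − I) = £746,251.00 ÷ £205,451.00 = 3.6323.
%ΔEPS = DCL × %ΔSales = 3.6323 × -11.4% = -41.4%.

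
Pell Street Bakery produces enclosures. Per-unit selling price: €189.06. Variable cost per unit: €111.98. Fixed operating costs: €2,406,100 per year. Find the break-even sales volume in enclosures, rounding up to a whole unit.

31,216 enclosures

Unit CM = price − variable cost = €189.06 − €111.98 = €77.08.
Units to break even: €2,406,100 ÷ €77.08 = 31,215.62, rounded up to 31,216.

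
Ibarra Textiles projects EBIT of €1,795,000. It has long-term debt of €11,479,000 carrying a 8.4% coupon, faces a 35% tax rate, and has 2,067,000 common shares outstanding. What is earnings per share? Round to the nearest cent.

Pre-tax income = €1,795,000 − €964,236.00 = €830,764.00.
After tax at 35%: net income = €830,764.00 × 0.65 = €539,996.60.
Per share: €539,996.60 / 2,067,000 shares = €0.26.

€0.26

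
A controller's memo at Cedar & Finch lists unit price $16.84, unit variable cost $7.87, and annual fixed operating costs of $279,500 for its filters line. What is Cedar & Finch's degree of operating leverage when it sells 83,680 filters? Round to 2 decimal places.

1.59

Contribution at this volume is 83,680 × $8.97 = $750,609.60.
Subtracting fixed costs: EBIT = $750,609.60 − $279,500 = $471,109.60.
DOL = contribution ÷ EBIT = $750,609.60 ÷ $471,109.60 = 1.5933.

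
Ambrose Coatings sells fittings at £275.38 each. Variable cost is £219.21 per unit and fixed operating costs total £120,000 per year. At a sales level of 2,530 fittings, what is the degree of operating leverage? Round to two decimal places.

6.43

At 2,530 units, contribution = 2,530 × £56.17 = £142,110.10.
EBIT = £142,110.10 − £120,000 = £22,110.10.
So DOL = total CM / EBIT = £142,110.10 / £22,110.10 = 6.4274.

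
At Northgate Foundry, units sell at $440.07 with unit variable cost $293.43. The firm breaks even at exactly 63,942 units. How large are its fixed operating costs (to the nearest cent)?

Contribution margin per unit = $440.07 − $293.43 = $146.64.
Fixed costs = break-even units × CM = 63,942 × $146.64 = $9,376,454.88.

$9,376,454.88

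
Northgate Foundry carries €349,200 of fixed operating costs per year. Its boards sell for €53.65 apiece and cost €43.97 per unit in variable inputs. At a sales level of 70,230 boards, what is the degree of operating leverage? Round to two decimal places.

2.06

Contribution at this volume is 70,230 × €9.68 = €679,826.40.
Subtracting fixed costs: EBIT = €679,826.40 − €349,200 = €330,626.40.
DOL = contribution ÷ EBIT = €679,826.40 ÷ €330,626.40 = 2.0562.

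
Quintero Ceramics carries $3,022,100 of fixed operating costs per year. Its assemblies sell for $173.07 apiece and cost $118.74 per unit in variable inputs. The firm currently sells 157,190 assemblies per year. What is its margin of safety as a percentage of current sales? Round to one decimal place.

Unit CM = price − variable cost = $173.07 − $118.74 = $54.33. Break-even units = $3,022,100 ÷ $54.33 = 55,624.88; break-even revenue = 55,624.88 × $173.07 = $9,626,998.84.
Current sales = 157,190 × $173.07 = $27,204,873.30.
Margin of safety = ($27,204,873.30 − $9,626,998.84) ÷ $27,204,873.30 = 64.6%.

64.6%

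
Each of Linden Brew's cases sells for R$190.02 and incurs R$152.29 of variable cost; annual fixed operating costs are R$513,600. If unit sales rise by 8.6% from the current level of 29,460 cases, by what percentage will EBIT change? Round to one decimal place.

+16.0%

At 29,460 units, contribution = 29,460 × R$37.73 = R$1,111,525.80.
Operating income = contribution − fixed costs = R$1,111,525.80 − R$513,600 = R$597,925.80.
So DOL = total CM / EBIT = R$1,111,525.80 / R$597,925.80 = 1.8590.
%ΔEBIT = DOL × %ΔSales = 1.8590 × +8.6% = +16.0%.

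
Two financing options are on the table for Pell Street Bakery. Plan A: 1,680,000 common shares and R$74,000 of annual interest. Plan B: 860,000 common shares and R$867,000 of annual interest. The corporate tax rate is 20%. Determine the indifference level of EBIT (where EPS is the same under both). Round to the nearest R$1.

Set EPS_A = EPS_B: (EBIT − R$74,000)(1 − 0.20) ÷ 1,680,000 = (EBIT − R$867,000)(1 − 0.20) ÷ 860,000.
The (1 − t) factor cancels: (EBIT − 74,000) × 860,000 = (EBIT − 867,000) × 1,680,000.
Solving, EBIT = (867,000·1,680,000 − 74,000·860,000) / (1,680,000 − 860,000) = 1,392,920,000,000 / 820,000 = 1,698,682.93.

R$1,698,683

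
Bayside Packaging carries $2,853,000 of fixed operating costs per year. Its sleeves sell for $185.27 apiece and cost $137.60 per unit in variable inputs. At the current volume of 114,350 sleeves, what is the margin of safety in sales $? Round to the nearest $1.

Each unit contributes $185.27 − $137.60 = $47.67. Break-even units = $2,853,000 ÷ $47.67 = 59,848.96; break-even revenue = 59,848.96 × $185.27 = $11,088,217.12.
Current sales = 114,350 × $185.27 = $21,185,624.50.
Margin of safety = $21,185,624.50 − $11,088,217.12 = $10,097,407.

$10,097,407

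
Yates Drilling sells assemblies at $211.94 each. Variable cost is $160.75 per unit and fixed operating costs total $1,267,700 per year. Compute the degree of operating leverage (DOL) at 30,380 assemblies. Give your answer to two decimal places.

5.41

Total contribution margin = 30,380 × $51.19 = $1,555,152.20.
Subtracting fixed costs: EBIT = $1,555,152.20 − $1,267,700 = $287,452.20.
DOL = contribution ÷ EBIT = $1,555,152.20 ÷ $287,452.20 = 5.4101.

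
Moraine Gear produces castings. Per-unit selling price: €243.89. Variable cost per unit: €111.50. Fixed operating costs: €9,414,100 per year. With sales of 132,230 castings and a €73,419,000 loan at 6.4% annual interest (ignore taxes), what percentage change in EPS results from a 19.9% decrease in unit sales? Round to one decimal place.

-102.7%

Contribution at this volume is 132,230 × €132.39 = €17,505,929.70.
Operating income = contribution − fixed costs = €17,505,929.70 − €9,414,100 = €8,091,829.70.
Interest = €4,698,816.00, so EBIT − I = €3,393,013.70.
DCL = total CM / (EBIT − I) = €17,505,929.70 / €3,393,013.70 = 5.1594.
%ΔEPS = DCL × %ΔSales = 5.1594 × -19.9% = -102.7%.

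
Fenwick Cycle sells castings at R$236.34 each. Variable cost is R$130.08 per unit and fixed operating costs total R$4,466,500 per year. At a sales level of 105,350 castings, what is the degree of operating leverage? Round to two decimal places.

Total contribution margin = 105,350 × R$106.26 = R$11,194,491.00.
EBIT = R$11,194,491.00 − R$4,466,500 = R$6,727,991.00.
So DOL = total CM / EBIT = R$11,194,491.00 / R$6,727,991.00 = 1.6639.

1.66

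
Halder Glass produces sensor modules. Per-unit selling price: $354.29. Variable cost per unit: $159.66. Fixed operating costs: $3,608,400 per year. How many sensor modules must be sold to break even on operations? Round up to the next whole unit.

18,540 sensor modules

Each unit contributes $354.29 − $159.66 = $194.63.
Break-even Q = $3,608,400 / $194.63 = 18,539.79 → 18,540 sensor modules.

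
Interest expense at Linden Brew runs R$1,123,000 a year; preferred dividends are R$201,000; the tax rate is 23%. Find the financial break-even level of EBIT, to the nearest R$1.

R$1,384,039

Grossing the preferred dividend up to pre-tax terms: R$201,000 / (1 − 0.23) = R$261,038.96.
EPS = 0 when EBIT covers interest plus the pre-tax preferred burden: R$1,123,000 + R$261,038.96 = R$1,384,038.96.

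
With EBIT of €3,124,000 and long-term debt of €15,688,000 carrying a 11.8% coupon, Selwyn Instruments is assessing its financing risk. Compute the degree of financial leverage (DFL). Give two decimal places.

Interest = €1,851,184.00.
DFL = EBIT ÷ (EBIT − I) = €3,124,000 ÷ (€3,124,000 − €1,851,184.00) = €3,124,000 ÷ €1,272,816.00 = 2.4544.

2.45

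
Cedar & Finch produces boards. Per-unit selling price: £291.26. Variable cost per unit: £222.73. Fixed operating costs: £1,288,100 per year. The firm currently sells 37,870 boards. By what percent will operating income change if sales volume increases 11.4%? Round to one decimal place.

+22.6%

Contribution at this volume is 37,870 × £68.53 = £2,595,231.10.
EBIT = £2,595,231.10 − £1,288,100 = £1,307,131.10.
So DOL = total CM / EBIT = £2,595,231.10 / £1,307,131.10 = 1.9854.
%ΔEBIT = DOL × %ΔSales = 1.9854 × +11.4% = +22.6%.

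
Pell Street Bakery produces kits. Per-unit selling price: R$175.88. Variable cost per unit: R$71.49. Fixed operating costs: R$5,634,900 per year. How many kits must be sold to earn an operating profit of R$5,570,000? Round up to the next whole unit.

Each unit contributes R$175.88 − R$71.49 = R$104.39.
Need Q such that Q × R$104.39 − R$5,634,900 = R$5,570,000, i.e. Q = R$11,204,900 / R$104.39 = 107,336.91 → 107,337.

107,337 kits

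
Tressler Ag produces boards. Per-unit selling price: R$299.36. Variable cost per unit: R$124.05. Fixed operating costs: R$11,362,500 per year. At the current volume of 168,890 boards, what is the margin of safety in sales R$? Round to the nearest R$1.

Each unit contributes R$299.36 − R$124.05 = R$175.31. Break-even units = R$11,362,500 ÷ R$175.31 = 64,813.76; break-even revenue = 64,813.76 × R$299.36 = R$19,402,646.74.
Actual sales revenue = 168,890 × R$299.36 = R$50,558,910.40.
Margin of safety = R$50,558,910.40 − R$19,402,646.74 = R$31,156,264.

R$31,156,264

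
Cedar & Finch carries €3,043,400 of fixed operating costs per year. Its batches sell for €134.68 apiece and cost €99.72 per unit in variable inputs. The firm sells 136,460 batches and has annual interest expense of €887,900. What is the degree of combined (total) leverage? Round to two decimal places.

5.68

At 136,460 units, contribution = 136,460 × €34.96 = €4,770,641.60.
EBIT = €4,770,641.60 − €3,043,400 = €1,727,241.60. Interest = €887,900.00, so EBIT − I = €839,341.60.
DCL = contribution ÷ (EBIT − I) = €4,770,641.60 ÷ €839,341.60 = 5.6838.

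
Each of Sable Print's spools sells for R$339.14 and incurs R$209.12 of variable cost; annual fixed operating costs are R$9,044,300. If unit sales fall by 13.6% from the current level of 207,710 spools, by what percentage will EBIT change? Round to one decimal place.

-20.4%

At 207,710 units, contribution = 207,710 × R$130.02 = R$27,006,454.20.
Operating income = contribution − fixed costs = R$27,006,454.20 − R$9,044,300 = R$17,962,154.20.
DOL = contribution ÷ EBIT = R$27,006,454.20 ÷ R$17,962,154.20 = 1.5035.
%ΔEBIT = DOL × %ΔSales = 1.5035 × -13.6% = -20.4%.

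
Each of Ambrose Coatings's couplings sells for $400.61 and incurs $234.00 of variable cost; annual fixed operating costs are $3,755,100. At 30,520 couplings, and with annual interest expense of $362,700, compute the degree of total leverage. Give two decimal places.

Total contribution margin = 30,520 × $166.61 = $5,084,937.20.
Subtracting fixed costs: EBIT = $5,084,937.20 − $3,755,100 = $1,329,837.20. Interest = $362,700.00.
DOL = $5,084,937.20 ÷ $1,329,837.20 = 3.8237; DFL = $1,329,837.20 ÷ $967,137.20 = 1.3750.
Combined leverage = 3.8237 × 1.3750 = 5.2576.

5.26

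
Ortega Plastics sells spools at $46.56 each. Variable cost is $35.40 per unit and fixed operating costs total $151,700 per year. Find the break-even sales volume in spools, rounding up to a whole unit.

Each unit contributes $46.56 − $35.40 = $11.16.
Units to break even: $151,700 ÷ $11.16 = 13,593.19, rounded up to 13,594.

13,594 spools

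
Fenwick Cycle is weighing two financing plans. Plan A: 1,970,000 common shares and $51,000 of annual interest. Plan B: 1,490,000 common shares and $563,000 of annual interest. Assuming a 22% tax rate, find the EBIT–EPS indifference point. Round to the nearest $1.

Set EPS_A = EPS_B: (EBIT − $51,000)(1 − 0.22) ÷ 1,970,000 = (EBIT − $563,000)(1 − 0.22) ÷ 1,490,000.
Cancelling (1 − t) and cross-multiplying: 1,490,000·(EBIT − 51,000) = 1,970,000·(EBIT − 563,000).
Solving, EBIT = (563,000·1,970,000 − 51,000·1,490,000) / (1,970,000 − 1,490,000) = 1,033,120,000,000 / 480,000 = 2,152,333.33.

$2,152,333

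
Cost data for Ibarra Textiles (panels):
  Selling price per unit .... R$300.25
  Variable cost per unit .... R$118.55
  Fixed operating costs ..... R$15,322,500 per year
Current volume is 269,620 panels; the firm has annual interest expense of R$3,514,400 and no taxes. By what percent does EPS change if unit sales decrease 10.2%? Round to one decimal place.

-16.6%

At 269,620 units, contribution = 269,620 × R$181.70 = R$48,989,954.00.
Operating income = contribution − fixed costs = R$48,989,954.00 − R$15,322,500 = R$33,667,454.00.
After interest of R$3,514,400.00, pre-tax earnings = R$30,153,054.00.
Degree of combined leverage = contribution ÷ (EBIT − I) = R$48,989,954.00 ÷ R$30,153,054.00 = 1.6247.
EPS therefore changes by 1.6247 × (-10.2%) = -16.6%.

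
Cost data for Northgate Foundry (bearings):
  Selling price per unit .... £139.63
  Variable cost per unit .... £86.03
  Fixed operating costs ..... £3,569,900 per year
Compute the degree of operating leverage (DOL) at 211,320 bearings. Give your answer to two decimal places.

Total contribution margin = 211,320 × £53.60 = £11,326,752.00.
Subtracting fixed costs: EBIT = £11,326,752.00 − £3,569,900 = £7,756,852.00.
So DOL = total CM / EBIT = £11,326,752.00 / £7,756,852.00 = 1.4602.

1.46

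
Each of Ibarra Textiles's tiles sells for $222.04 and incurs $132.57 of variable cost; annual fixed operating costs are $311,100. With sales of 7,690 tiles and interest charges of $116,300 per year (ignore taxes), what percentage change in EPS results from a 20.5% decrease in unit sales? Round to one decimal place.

Contribution at this volume is 7,690 × $89.47 = $688,024.30.
Subtracting fixed costs: EBIT = $688,024.30 − $311,100 = $376,924.30.
Interest = $116,300.00, so EBIT − I = $260,624.30.
DCL = total CM / (EBIT − I) = $688,024.30 / $260,624.30 = 2.6399.
EPS therefore changes by 2.6399 × (-20.5%) = -54.1%.

-54.1%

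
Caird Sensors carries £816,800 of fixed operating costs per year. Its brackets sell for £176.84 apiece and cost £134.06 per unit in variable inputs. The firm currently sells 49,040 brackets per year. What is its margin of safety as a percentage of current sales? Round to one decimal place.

Contribution margin per unit = £176.84 − £134.06 = £42.78. Break-even units = £816,800 ÷ £42.78 = 19,093.03; break-even revenue = 19,093.03 × £176.84 = £3,376,412.16.
Current sales = 49,040 × £176.84 = £8,672,233.60.
Margin of safety = (£8,672,233.60 − £3,376,412.16) ÷ £8,672,233.60 = 61.1%.

61.1%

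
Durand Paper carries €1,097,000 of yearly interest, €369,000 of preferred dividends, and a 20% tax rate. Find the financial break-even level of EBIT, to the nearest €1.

Preferred dividends are paid after tax, so their pre-tax equivalent is €369,000 ÷ (1 − 0.20) = €461,250.00.
Financial break-even EBIT = interest + D_p ÷ (1 − t) = €1,097,000 + €461,250.00 = €1,558,250.00.

€1,558,250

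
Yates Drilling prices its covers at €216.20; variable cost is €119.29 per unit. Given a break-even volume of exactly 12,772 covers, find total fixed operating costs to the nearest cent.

Unit CM = price − variable cost = €216.20 − €119.29 = €96.91.
Since BE = FC / CM, FC = 12,772 × €96.91 = €1,237,734.52.

€1,237,734.52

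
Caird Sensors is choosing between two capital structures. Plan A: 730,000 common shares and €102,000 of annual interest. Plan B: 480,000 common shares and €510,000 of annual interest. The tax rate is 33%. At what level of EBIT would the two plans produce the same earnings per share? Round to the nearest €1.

€1,293,360

At indifference, (EBIT − 102,000)(1 − t)/730,000 = (EBIT − 510,000)(1 − t)/480,000.
Cancelling (1 − t) and cross-multiplying: 480,000·(EBIT − 102,000) = 730,000·(EBIT − 510,000).
Solving, EBIT = (510,000·730,000 − 102,000·480,000) / (730,000 − 480,000) = 323,340,000,000 / 250,000 = 1,293,360.00.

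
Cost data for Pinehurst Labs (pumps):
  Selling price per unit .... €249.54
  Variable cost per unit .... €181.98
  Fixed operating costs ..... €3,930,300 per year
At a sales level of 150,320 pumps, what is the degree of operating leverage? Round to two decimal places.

Contribution at this volume is 150,320 × €67.56 = €10,155,619.20.
Operating income = contribution − fixed costs = €10,155,619.20 − €3,930,300 = €6,225,319.20.
DOL = contribution ÷ EBIT = €10,155,619.20 ÷ €6,225,319.20 = 1.6313.

1.63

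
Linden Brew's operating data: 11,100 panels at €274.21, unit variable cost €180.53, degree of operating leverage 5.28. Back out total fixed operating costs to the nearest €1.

Total contribution margin = 11,100 × €93.68 = €1,039,848.00.
DOL = contribution / EBIT, so EBIT = €1,039,848.00 / 5.28 = €196,940.91.
Fixed costs = CM − EBIT = €1,039,848.00 − €196,940.91 = €842,907.

€842,907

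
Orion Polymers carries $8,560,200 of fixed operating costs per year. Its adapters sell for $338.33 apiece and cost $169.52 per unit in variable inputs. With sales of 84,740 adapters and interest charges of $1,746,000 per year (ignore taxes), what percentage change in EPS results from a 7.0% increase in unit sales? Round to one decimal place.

+25.0%

At 84,740 units, contribution = 84,740 × $168.81 = $14,304,959.40.
Subtracting fixed costs: EBIT = $14,304,959.40 − $8,560,200 = $5,744,759.40.
After interest of $1,746,000.00, pre-tax earnings = $3,998,759.40.
Degree of combined leverage = contribution ÷ (EBIT − I) = $14,304,959.40 ÷ $3,998,759.40 = 3.5773.
%ΔEPS = DCL × %ΔSales = 3.5773 × +7.0% = +25.0%.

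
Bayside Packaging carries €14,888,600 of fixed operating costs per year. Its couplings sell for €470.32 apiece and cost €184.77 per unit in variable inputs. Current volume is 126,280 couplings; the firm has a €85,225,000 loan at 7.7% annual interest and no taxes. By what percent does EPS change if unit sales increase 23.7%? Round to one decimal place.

At 126,280 units, contribution = 126,280 × €285.55 = €36,059,254.00.
Subtracting fixed costs: EBIT = €36,059,254.00 − €14,888,600 = €21,170,654.00.
Interest = €6,562,325.00, so EBIT − I = €14,608,329.00.
Degree of combined leverage = contribution ÷ (EBIT − I) = €36,059,254.00 ÷ €14,608,329.00 = 2.4684.
EPS therefore changes by 2.4684 × (+23.7%) = +58.5%.

+58.5%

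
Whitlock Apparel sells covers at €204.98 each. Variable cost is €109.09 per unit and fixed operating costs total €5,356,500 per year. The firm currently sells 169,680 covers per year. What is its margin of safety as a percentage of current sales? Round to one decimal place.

Unit CM = price − variable cost = €204.98 − €109.09 = €95.89. Break-even units = €5,356,500 ÷ €95.89 = 55,860.88; break-even revenue = 55,860.88 × €204.98 = €11,450,363.65.
Current sales = 169,680 × €204.98 = €34,781,006.40.
Margin of safety = (€34,781,006.40 − €11,450,363.65) ÷ €34,781,006.40 = 67.1%.

67.1%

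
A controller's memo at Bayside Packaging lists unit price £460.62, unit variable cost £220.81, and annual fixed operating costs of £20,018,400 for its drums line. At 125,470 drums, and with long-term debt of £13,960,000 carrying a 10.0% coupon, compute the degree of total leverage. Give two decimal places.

3.47

At 125,470 units, contribution = 125,470 × £239.81 = £30,088,960.70.
Operating income = contribution − fixed costs = £30,088,960.70 − £20,018,400 = £10,070,560.70. Interest = £1,396,000.00, so EBIT − I = £8,674,560.70.
DCL = contribution ÷ (EBIT − I) = £30,088,960.70 ÷ £8,674,560.70 = 3.4686.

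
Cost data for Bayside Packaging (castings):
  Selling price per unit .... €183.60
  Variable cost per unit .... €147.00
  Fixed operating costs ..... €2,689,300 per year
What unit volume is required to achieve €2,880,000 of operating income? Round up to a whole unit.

152,167 castings

Contribution margin per unit = €183.60 − €147.00 = €36.60.
Need Q such that Q × €36.60 − €2,689,300 = €2,880,000, i.e. Q = €5,569,300 / €36.60 = 152,166.67 → 152,167.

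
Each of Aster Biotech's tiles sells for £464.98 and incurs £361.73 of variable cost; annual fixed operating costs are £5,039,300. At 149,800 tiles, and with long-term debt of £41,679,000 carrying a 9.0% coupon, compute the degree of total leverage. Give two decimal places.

2.32

Contribution at this volume is 149,800 × £103.25 = £15,466,850.00.
EBIT = £15,466,850.00 − £5,039,300 = £10,427,550.00. Interest = £3,751,110.00.
DOL = £15,466,850.00 ÷ £10,427,550.00 = 1.4833; DFL = £10,427,550.00 ÷ £6,676,440.00 = 1.5618.
Combined leverage = 1.4833 × 1.5618 = 2.3166.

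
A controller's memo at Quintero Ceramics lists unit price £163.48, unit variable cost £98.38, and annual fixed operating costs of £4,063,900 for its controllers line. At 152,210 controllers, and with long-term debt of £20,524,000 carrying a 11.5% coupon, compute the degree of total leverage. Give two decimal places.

2.84

At 152,210 units, contribution = 152,210 × £65.10 = £9,908,871.00.
Operating income = contribution − fixed costs = £9,908,871.00 − £4,063,900 = £5,844,971.00. Interest = £2,360,260.00.
DOL = £9,908,871.00 ÷ £5,844,971.00 = 1.6953; DFL = £5,844,971.00 ÷ £3,484,711.00 = 1.6773.
DCL = DOL × DFL = 1.6953 × 1.6773 = 2.8435.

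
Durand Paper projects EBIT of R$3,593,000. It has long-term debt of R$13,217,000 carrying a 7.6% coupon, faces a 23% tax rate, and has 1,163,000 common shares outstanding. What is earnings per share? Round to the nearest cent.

R$1.71

Interest = R$1,004,492.00, so EBT = R$3,593,000 − R$1,004,492.00 = R$2,588,508.00.
Net income = R$2,588,508.00 × (1 − 0.23) = R$1,993,151.16.
Per share: R$1,993,151.16 / 1,163,000 shares = R$1.71.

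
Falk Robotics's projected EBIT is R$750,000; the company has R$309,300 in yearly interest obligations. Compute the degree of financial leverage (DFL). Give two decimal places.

1.70

Annual interest charges come to R$309,300.00.
Degree of financial leverage = EBIT / (EBIT − interest) = R$750,000 / R$440,700.00 = 1.7018.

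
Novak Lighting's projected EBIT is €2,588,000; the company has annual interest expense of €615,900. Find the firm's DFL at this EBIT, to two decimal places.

Annual interest charges come to €615,900.00.
Degree of financial leverage = EBIT / (EBIT − interest) = €2,588,000 / €1,972,100.00 = 1.3123.

1.31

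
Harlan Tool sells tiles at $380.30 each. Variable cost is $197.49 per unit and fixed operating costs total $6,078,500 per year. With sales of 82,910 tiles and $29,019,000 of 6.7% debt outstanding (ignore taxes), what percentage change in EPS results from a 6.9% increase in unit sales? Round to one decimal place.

+14.7%

At 82,910 units, contribution = 82,910 × $182.81 = $15,156,777.10.
Subtracting fixed costs: EBIT = $15,156,777.10 − $6,078,500 = $9,078,277.10.
After interest of $1,944,273.00, pre-tax earnings = $7,134,004.10.
Degree of combined leverage = contribution ÷ (EBIT − I) = $15,156,777.10 ÷ $7,134,004.10 = 2.1246.
%ΔEPS = DCL × %ΔSales = 2.1246 × +6.9% = +14.7%.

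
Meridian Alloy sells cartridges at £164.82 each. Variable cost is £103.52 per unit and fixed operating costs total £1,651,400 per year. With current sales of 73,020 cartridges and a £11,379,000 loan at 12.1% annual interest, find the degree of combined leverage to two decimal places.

Total contribution margin = 73,020 × £61.30 = £4,476,126.00.
Operating income = contribution − fixed costs = £4,476,126.00 − £1,651,400 = £2,824,726.00. Interest = £1,376,859.00.
DOL = £4,476,126.00 ÷ £2,824,726.00 = 1.5846; DFL = £2,824,726.00 ÷ £1,447,867.00 = 1.9510.
DCL = DOL × DFL = 1.5846 × 1.9510 = 3.0916.

3.09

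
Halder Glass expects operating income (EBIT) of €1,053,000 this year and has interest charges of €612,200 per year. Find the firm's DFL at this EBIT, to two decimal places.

Annual interest charges come to €612,200.00.
Degree of financial leverage = EBIT / (EBIT − interest) = €1,053,000 / €440,800.00 = 2.3888.

2.39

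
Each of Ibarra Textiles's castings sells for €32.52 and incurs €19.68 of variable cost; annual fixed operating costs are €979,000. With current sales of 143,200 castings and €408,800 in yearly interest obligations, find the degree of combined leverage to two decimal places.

4.08

Contribution at this volume is 143,200 × €12.84 = €1,838,688.00.
EBIT = €1,838,688.00 − €979,000 = €859,688.00. Interest = €408,800.00.
DOL = €1,838,688.00 ÷ €859,688.00 = 2.1388; DFL = €859,688.00 ÷ €450,888.00 = 1.9067.
DCL = DOL × DFL = 2.1388 × 1.9067 = 4.0780.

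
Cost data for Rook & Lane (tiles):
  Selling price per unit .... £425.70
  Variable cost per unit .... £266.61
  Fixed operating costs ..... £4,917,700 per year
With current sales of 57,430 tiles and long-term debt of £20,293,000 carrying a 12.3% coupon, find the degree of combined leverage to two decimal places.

5.30

Contribution at this volume is 57,430 × £159.09 = £9,136,538.70.
Subtracting fixed costs: EBIT = £9,136,538.70 − £4,917,700 = £4,218,838.70. Interest = £2,496,039.00.
DOL = £9,136,538.70 ÷ £4,218,838.70 = 2.1657; DFL = £4,218,838.70 ÷ £1,722,799.70 = 2.4488.
Combined leverage = 2.1657 × 2.4488 = 5.3034.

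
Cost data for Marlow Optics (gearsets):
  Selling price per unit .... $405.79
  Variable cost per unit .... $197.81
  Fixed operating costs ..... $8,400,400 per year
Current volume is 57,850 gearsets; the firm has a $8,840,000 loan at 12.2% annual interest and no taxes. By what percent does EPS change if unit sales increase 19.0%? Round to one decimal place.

At 57,850 units, contribution = 57,850 × $207.98 = $12,031,643.00.
EBIT = $12,031,643.00 − $8,400,400 = $3,631,243.00.
After interest of $1,078,480.00, pre-tax earnings = $2,552,763.00.
Degree of combined leverage = contribution ÷ (EBIT − I) = $12,031,643.00 ÷ $2,552,763.00 = 4.7132.
%ΔEPS = DCL × %ΔSales = 4.7132 × +19.0% = +89.6%.

+89.6%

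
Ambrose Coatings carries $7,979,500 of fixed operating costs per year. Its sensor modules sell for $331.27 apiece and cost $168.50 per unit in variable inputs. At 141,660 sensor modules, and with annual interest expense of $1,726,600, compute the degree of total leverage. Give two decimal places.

At 141,660 units, contribution = 141,660 × $162.77 = $23,057,998.20.
Subtracting fixed costs: EBIT = $23,057,998.20 − $7,979,500 = $15,078,498.20. Interest = $1,726,600.00.
DOL = $23,057,998.20 ÷ $15,078,498.20 = 1.5292; DFL = $15,078,498.20 ÷ $13,351,898.20 = 1.1293.
DCL = DOL × DFL = 1.5292 × 1.1293 = 1.7269.

1.73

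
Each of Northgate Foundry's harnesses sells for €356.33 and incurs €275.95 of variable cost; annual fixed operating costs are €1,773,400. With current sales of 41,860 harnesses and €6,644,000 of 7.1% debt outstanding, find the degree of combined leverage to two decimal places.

3.01

Contribution at this volume is 41,860 × €80.38 = €3,364,706.80.
EBIT = €3,364,706.80 − €1,773,400 = €1,591,306.80. Interest = €471,724.00.
DOL = €3,364,706.80 ÷ €1,591,306.80 = 2.1144; DFL = €1,591,306.80 ÷ €1,119,582.80 = 1.4213.
DCL = DOL × DFL = 2.1144 × 1.4213 = 3.0052.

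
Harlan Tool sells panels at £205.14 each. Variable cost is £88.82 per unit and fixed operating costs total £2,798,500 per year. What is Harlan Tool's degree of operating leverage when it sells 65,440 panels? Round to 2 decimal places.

1.58

Total contribution margin = 65,440 × £116.32 = £7,611,980.80.
Subtracting fixed costs: EBIT = £7,611,980.80 − £2,798,500 = £4,813,480.80.
So DOL = total CM / EBIT = £7,611,980.80 / £4,813,480.80 = 1.5814.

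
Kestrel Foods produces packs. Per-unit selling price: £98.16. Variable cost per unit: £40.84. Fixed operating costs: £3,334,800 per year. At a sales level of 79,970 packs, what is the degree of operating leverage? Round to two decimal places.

3.67

Total contribution margin = 79,970 × £57.32 = £4,583,880.40.
Operating income = contribution − fixed costs = £4,583,880.40 − £3,334,800 = £1,249,080.40.
Degree of operating leverage = £4,583,880.40 / £1,249,080.40 = 3.6698.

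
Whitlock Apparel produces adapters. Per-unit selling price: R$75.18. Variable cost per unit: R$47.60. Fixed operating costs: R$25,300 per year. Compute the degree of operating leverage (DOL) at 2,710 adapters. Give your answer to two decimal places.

Total contribution margin = 2,710 × R$27.58 = R$74,741.80.
EBIT = R$74,741.80 − R$25,300 = R$49,441.80.
DOL = contribution ÷ EBIT = R$74,741.80 ÷ R$49,441.80 = 1.5117.

1.51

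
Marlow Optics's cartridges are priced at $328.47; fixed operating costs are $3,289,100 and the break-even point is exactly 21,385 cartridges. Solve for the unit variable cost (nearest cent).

$174.67

Contribution per unit must be FC / Q = $3,289,100 / 21,385 = $153.8041.
Variable cost per unit = $328.47 − $153.8041 = $174.67.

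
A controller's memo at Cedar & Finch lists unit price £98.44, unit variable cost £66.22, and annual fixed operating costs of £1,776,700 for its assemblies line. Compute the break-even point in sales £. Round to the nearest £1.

CM per unit = £98.44 − £66.22 = £32.22; CM ratio = £32.22 / £98.44 = 0.3273.
Break-even sales = FC ÷ CM ratio = £1,776,700 × £98.44 / £32.22 = £5,428,254.

£5,428,254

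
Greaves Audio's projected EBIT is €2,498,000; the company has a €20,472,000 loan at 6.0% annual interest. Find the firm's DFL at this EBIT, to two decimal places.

1.97

Interest = €1,228,320.00.
Degree of financial leverage = EBIT / (EBIT − interest) = €2,498,000 / €1,269,680.00 = 1.9674.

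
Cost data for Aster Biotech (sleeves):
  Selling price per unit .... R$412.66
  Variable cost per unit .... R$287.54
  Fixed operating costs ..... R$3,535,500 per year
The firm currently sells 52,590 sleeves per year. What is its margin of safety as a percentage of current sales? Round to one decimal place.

46.3%

Contribution margin per unit = R$412.66 − R$287.54 = R$125.12. Break-even units = R$3,535,500 ÷ R$125.12 = 28,256.87; break-even revenue = 28,256.87 × R$412.66 = R$11,660,481.38.
Actual sales revenue = 52,590 × R$412.66 = R$21,701,789.40.
Margin of safety = (R$21,701,789.40 − R$11,660,481.38) ÷ R$21,701,789.40 = 46.3%.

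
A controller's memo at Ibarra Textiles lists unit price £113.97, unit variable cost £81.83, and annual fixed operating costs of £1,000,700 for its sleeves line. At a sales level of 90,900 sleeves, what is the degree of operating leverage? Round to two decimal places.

Total contribution margin = 90,900 × £32.14 = £2,921,526.00.
Subtracting fixed costs: EBIT = £2,921,526.00 − £1,000,700 = £1,920,826.00.
Degree of operating leverage = £2,921,526.00 / £1,920,826.00 = 1.5210.

1.52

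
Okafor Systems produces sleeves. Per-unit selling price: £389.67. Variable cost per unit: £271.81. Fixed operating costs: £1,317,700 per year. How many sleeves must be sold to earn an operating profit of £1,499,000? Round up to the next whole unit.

Contribution margin per unit = £389.67 − £271.81 = £117.86.
Units = (FC + target) / CM = (£1,317,700 + £1,499,000) / £117.86 = 23,898.69, so 23,899 sleeves.

23,899 sleeves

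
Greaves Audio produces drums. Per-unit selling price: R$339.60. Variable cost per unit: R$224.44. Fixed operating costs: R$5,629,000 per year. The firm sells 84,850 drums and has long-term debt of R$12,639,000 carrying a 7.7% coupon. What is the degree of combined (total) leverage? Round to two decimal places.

At 84,850 units, contribution = 84,850 × R$115.16 = R$9,771,326.00.
Subtracting fixed costs: EBIT = R$9,771,326.00 − R$5,629,000 = R$4,142,326.00. Interest = R$973,203.00.
DOL = R$9,771,326.00 ÷ R$4,142,326.00 = 2.3589; DFL = R$4,142,326.00 ÷ R$3,169,123.00 = 1.3071.
Combined leverage = 2.3589 × 1.3071 = 3.0833.

3.08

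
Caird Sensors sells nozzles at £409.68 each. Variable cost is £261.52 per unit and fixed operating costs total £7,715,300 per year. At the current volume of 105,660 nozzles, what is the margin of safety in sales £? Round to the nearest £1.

Unit CM = price − variable cost = £409.68 − £261.52 = £148.16. Break-even units = £7,715,300 ÷ £148.16 = 52,074.11; break-even revenue = 52,074.11 × £409.68 = £21,333,721.00.
Actual sales revenue = 105,660 × £409.68 = £43,286,788.80.
Margin of safety = £43,286,788.80 − £21,333,721.00 = £21,953,068.

£21,953,068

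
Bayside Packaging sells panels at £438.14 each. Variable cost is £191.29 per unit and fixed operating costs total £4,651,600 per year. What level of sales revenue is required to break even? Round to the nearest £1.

Contribution margin per unit = £438.14 − £191.29 = £246.85, a CM ratio of £246.85 ÷ £438.14 = 0.5634.
Break-even revenue = fixed costs × price ÷ CM = £4,651,600 × £438.14 ÷ £246.85 = £8,256,237.

£8,256,237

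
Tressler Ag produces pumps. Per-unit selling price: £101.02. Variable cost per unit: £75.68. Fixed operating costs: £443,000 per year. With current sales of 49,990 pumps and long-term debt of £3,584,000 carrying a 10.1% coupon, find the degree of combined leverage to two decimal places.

2.74

Contribution at this volume is 49,990 × £25.34 = £1,266,746.60.
Operating income = contribution − fixed costs = £1,266,746.60 − £443,000 = £823,746.60. Interest = £361,984.00.
DOL = £1,266,746.60 ÷ £823,746.60 = 1.5378; DFL = £823,746.60 ÷ £461,762.60 = 1.7839.
DCL = DOL × DFL = 1.5378 × 1.7839 = 2.7433.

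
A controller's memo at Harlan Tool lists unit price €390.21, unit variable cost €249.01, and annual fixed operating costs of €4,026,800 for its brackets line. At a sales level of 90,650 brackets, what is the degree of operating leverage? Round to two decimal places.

Contribution at this volume is 90,650 × €141.20 = €12,799,780.00.
EBIT = €12,799,780.00 − €4,026,800 = €8,772,980.00.
Degree of operating leverage = €12,799,780.00 / €8,772,980.00 = 1.4590.

1.46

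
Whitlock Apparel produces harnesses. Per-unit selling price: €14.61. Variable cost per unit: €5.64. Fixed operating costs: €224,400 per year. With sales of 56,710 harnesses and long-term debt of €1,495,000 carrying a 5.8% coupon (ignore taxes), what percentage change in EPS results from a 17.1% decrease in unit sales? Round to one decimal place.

Total contribution margin = 56,710 × €8.97 = €508,688.70.
Subtracting fixed costs: EBIT = €508,688.70 − €224,400 = €284,288.70.
After interest of €86,710.00, pre-tax earnings = €197,578.70.
Degree of combined leverage = contribution ÷ (EBIT − I) = €508,688.70 ÷ €197,578.70 = 2.5746.
%ΔEPS = DCL × %ΔSales = 2.5746 × -17.1% = -44.0%.

-44.0%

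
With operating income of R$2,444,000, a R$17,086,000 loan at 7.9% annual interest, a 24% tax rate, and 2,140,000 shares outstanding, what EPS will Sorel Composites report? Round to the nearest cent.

Interest = R$1,349,794.00, so EBT = R$2,444,000 − R$1,349,794.00 = R$1,094,206.00.
Net income = R$1,094,206.00 × (1 − 0.24) = R$831,596.56.
EPS = R$831,596.56 ÷ 2,140,000 = R$0.39.

R$0.39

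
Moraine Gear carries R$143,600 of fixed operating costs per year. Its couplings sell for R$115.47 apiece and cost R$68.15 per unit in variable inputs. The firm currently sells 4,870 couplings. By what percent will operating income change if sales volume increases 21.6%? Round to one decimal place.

+57.3%

Contribution at this volume is 4,870 × R$47.32 = R$230,448.40.
EBIT = R$230,448.40 − R$143,600 = R$86,848.40.
So DOL = total CM / EBIT = R$230,448.40 / R$86,848.40 = 2.6535.
%ΔEBIT = DOL × %ΔSales = 2.6535 × +21.6% = +57.3%.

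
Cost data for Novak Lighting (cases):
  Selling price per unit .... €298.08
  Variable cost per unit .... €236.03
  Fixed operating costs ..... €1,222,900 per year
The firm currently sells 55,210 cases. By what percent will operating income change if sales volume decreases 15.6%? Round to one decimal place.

-24.3%

Total contribution margin = 55,210 × €62.05 = €3,425,780.50.
Operating income = contribution − fixed costs = €3,425,780.50 − €1,222,900 = €2,202,880.50.
DOL = contribution ÷ EBIT = €3,425,780.50 ÷ €2,202,880.50 = 1.5551.
So EBIT moves 1.5551 × (-15.6%) = -24.3%.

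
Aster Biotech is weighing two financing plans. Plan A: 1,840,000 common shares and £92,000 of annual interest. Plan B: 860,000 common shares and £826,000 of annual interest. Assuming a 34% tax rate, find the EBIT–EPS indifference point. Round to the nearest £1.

£1,470,122

Set EPS_A = EPS_B: (EBIT − £92,000)(1 − 0.34) ÷ 1,840,000 = (EBIT − £826,000)(1 − 0.34) ÷ 860,000.
The (1 − t) factor cancels: (EBIT − 92,000) × 860,000 = (EBIT − 826,000) × 1,840,000.
EBIT × (1,840,000 − 860,000) = 826,000 × 1,840,000 − 92,000 × 860,000 = 1,440,720,000,000, so EBIT = 1,440,720,000,000 ÷ 980,000 = 1,470,122.45.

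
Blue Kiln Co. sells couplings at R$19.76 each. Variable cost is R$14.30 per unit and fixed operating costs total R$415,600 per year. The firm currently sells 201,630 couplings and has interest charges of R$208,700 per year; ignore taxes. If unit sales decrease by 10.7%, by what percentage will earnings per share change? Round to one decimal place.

Total contribution margin = 201,630 × R$5.46 = R$1,100,899.80.
Operating income = contribution − fixed costs = R$1,100,899.80 − R$415,600 = R$685,299.80.
Interest = R$208,700.00, so EBIT − I = R$476,599.80.
Degree of combined leverage = contribution ÷ (EBIT − I) = R$1,100,899.80 ÷ R$476,599.80 = 2.3099.
EPS therefore changes by 2.3099 × (-10.7%) = -24.7%.

-24.7%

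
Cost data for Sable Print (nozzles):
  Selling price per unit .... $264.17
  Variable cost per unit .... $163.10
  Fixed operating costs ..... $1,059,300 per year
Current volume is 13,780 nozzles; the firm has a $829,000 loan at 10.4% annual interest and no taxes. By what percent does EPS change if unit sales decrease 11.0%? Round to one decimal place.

-62.0%

Total contribution margin = 13,780 × $101.07 = $1,392,744.60.
Subtracting fixed costs: EBIT = $1,392,744.60 − $1,059,300 = $333,444.60.
After interest of $86,216.00, pre-tax earnings = $247,228.60.
Degree of combined leverage = contribution ÷ (EBIT − I) = $1,392,744.60 ÷ $247,228.60 = 5.6334.
EPS therefore changes by 5.6334 × (-11.0%) = -62.0%.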